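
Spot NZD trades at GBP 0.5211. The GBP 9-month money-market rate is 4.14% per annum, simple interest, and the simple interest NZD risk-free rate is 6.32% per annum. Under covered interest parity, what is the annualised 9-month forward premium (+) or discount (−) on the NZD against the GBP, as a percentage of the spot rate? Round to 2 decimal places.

T = 9/12 years.
No-arbitrage forward: 0.5211 × 1.031050 / 1.047400 = 0.5129656 GBP/NZD.
(F − S)/S ÷ T = (0.5129656 − 0.5211)/0.5211/(9/12) = -0.020813 → -2.08%.

-2.08%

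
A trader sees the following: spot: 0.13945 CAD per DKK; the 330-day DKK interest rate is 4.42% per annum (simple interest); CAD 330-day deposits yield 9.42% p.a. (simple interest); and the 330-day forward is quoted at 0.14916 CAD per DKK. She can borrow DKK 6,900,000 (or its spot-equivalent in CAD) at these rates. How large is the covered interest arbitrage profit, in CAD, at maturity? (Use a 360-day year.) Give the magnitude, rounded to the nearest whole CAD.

T = 330/360 years.
Keep in DKK, deliver into the forward: 6,900,000·1.040516667·0.14916 = CAD 1,070,903.92.
Swap to CAD now, deposit: 6,900,000·0.13945·1.086350 = CAD 1,045,291.40.
The quoted forward overvalues DKK, so borrow CAD, buy DKK at spot, deposit the DKK at 4.42%, and sell the proceeds forward at 0.14916.
Arbitrage profit = |1,070,903.92 − 1,045,291.40| = CAD 25,613.

CAD 25,613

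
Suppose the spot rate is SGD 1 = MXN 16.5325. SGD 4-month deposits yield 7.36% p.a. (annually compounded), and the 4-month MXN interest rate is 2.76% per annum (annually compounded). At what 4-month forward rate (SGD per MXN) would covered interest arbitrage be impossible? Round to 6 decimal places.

0.061376

T = 4/12 years.
Growth of 1 MXN over T: (1 + 0.0276)^(4/12) = 1.0091166.
SGD accumulates by (1 + 0.0736)^(4/12) = 1.0239549.
CIP: F = S · (grow MXN)/(grow SGD) = 16.5325 × 1.0091166/1.0239549 = 16.29292 MXN per SGD.
Quoted the other way: 1/16.29292 = 0.061376 SGD per MXN.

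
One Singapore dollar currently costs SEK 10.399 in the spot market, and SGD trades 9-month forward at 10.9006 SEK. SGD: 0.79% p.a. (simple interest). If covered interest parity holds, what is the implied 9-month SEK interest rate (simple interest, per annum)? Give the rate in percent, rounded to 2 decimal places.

7.26%

T = 9/12 years.
By CIP, F/S equals the SEK-to-SGD growth ratio: 10.9006/10.399 = 1.0482354.
The SGD side grows by 1 + 0.0079×9/12 = 1.005925.
So the SEK growth factor = 1.0544462.
(1.0544462 − 1)/T = 0.072595, i.e. 7.26%.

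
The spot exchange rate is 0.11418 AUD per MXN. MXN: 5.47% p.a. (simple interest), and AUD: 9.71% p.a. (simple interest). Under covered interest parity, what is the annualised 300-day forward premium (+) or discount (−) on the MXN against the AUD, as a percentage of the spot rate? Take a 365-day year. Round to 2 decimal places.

+4.06%

T = 300/365 years.
No-arbitrage forward: 0.11418 × 1.0798082 / 1.0449589 = 0.11798789 AUD/MXN.
(F − S)/S ÷ T = (0.11798789 − 0.11418)/0.11418/(300/365) = 0.040576 → 4.06%.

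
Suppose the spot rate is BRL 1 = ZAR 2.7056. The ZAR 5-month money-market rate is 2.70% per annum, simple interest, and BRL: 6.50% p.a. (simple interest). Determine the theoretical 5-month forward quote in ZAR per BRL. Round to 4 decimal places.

T = 5/12 years.
ZAR accumulates by 1 + 0.0270×5/12 = 1.011250.
BRL growth factor: 1 + 0.0650×5/12 = 1.0270833.
So F = 2.7056 × 1.011250 / 1.0270833 = 2.663891 (ZAR/BRL).

2.6639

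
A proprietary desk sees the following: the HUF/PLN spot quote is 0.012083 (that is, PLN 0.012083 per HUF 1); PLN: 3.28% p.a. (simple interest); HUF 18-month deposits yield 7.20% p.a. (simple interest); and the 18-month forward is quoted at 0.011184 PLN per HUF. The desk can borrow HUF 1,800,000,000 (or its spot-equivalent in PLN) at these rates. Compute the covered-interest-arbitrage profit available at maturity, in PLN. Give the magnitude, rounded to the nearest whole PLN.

T = 18/12 years.
Invest the HUF and cover forward: 1,800,000,000 × 1.108000 × 0.011184 = PLN 22,305,369.60.
Convert at spot and invest in PLN: 1,800,000,000 × 0.012083 × 1.049200 = PLN 22,819,470.48.
The quoted forward undervalues HUF, so borrow HUF, convert to PLN at spot, deposit the PLN at 3.28%, and buy HUF forward at 0.011184 to cover the loan.
The gap between the two covered legs is PLN 514,101.

PLN 514,101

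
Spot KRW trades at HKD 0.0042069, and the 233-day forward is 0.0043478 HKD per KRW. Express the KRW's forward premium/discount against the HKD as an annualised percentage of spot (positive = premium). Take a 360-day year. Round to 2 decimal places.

T = 233/360 years.
KRW trades forward at +3.34926% vs spot over the period.
Per annum: 0.0334926 / (233/360) = 0.051748 = 5.17%.

+5.17%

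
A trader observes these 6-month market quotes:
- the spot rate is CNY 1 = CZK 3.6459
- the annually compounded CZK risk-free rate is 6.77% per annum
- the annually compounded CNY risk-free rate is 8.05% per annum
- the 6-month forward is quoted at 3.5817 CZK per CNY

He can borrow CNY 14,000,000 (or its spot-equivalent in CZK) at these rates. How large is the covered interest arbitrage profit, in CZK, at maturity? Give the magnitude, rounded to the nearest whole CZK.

CZK 619,072

T = 6/12 years.
Route A — deposit CNY, sell forward: 14,000,000 × 1.0394710193 × 3.5817 = CZK 52,123,026.90.
Route B — convert at spot, deposit CZK: 14,000,000 × 3.6459 × 1.0332956982 = CZK 52,742,099.00.
The quoted forward undervalues CNY, so borrow CNY, convert to CZK at spot, deposit the CZK at 6.77%, and buy CNY forward at 3.5817 to cover the loan.
The gap between the two covered legs is CZK 619,072.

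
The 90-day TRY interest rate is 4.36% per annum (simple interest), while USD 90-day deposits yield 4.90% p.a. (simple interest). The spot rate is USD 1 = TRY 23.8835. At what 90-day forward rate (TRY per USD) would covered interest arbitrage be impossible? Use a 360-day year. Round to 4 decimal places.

T = 90/360 years.
Growth of 1 TRY over T: 1 + 0.0436×90/360 = 1.010900.
USD growth factor: 1 + 0.0490×90/360 = 1.012250.
Forward (TRY per USD) = 23.8835 × 1.010900 / 1.012250 = 23.851647.

23.8516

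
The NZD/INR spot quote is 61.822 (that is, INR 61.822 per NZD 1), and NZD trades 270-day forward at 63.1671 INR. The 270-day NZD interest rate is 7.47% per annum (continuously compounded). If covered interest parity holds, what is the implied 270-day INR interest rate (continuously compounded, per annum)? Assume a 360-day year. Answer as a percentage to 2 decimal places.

T = 270/360 years.
By CIP, F/S equals the INR-to-NZD growth ratio: 63.1671/61.822 = 1.0217576.
NZD growth factor: e^(0.0747×270/360) = 1.0576241.
So the INR growth factor = 1.0806355.
Take logs: ln 1.0806355 / (270/360) = 0.103399, so 10.34%.

10.34%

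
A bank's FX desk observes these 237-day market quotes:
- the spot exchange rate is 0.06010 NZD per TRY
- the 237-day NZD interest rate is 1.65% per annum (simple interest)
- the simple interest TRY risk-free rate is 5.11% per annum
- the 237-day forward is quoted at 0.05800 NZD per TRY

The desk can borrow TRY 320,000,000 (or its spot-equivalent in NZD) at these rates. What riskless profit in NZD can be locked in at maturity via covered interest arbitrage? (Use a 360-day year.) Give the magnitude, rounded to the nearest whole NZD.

T = 237/360 years.
Keep in TRY, deliver into the forward: 320,000,000·1.0336408333·0.05800 = NZD 19,184,373.87.
Swap to NZD now, deposit: 320,000,000·0.06010·1.0108625 = NZD 19,440,907.60.
The quoted forward undervalues TRY, so borrow TRY, convert to NZD at spot, deposit the NZD at 1.65%, and buy TRY forward at 0.05800 to cover the loan.
Profit = 19,440,907.60 − 19,184,373.87 = NZD 256,534.

NZD 256,534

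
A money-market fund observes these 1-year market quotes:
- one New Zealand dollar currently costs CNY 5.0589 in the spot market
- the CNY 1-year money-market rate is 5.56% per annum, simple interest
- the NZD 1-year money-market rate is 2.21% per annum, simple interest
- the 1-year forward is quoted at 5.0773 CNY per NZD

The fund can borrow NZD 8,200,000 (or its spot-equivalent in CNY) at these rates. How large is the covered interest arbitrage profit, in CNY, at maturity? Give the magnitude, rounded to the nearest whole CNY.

T = 1 year.
Keep in NZD, deliver into the forward: 8,200,000·1.022100·5.0773 = CNY 42,553,968.31.
Swap to CNY now, deposit: 8,200,000·5.0589·1.055600 = CNY 43,789,433.69.
The quoted forward undervalues NZD, so borrow NZD, convert to CNY at spot, deposit the CNY at 5.56%, and buy NZD forward at 5.0773 to cover the loan.
Profit = 43,789,433.69 − 42,553,968.31 = CNY 1,235,465.

CNY 1,235,465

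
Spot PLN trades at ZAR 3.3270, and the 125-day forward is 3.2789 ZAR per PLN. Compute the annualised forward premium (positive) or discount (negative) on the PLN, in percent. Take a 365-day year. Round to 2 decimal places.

-4.22%

T = 125/365 years.
PLN trades forward at -1.44575% vs spot over the period.
×(1/T) gives -4.22% p.a.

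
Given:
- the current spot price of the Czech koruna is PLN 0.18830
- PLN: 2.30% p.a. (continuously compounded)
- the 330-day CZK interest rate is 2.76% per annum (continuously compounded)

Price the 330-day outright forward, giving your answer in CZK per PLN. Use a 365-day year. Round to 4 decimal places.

T = 330/365 years.
PLN growth factor: e^(0.0230×330/365) = 1.0210122.
CZK growth factor: e^(0.0276×330/365) = 1.0252674.
So F = 0.1883 × 1.0210122 / 1.0252674 = 0.1875185 (PLN/CZK).
Quoted the other way: 1/0.1875185 = 5.3328 CZK per PLN.

5.3328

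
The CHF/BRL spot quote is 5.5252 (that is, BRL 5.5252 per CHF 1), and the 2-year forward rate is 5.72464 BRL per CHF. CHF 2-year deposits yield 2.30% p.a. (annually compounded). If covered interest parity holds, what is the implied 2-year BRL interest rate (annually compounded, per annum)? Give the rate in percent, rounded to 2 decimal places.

4.13%

T = 2 years.
By CIP, F/S equals the BRL-to-CHF growth ratio: 5.72464/5.5252 = 1.0360964.
The CHF side grows by (1 + 0.0230)^2 = 1.046529.
That pins the BRL growth at 1.0843049.
Annualise: 1.0843049^(1/2) − 1 = 0.041300 = 4.13%.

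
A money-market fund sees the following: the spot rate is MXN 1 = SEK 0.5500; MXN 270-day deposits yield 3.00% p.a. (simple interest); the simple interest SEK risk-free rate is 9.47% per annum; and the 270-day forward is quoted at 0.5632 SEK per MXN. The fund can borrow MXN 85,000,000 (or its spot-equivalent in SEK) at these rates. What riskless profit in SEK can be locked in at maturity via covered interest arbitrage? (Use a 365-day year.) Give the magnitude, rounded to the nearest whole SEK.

T = 270/365 years.
Invest the MXN and cover forward: 85,000,000 × 1.0221917808 × 0.5632 = SEK 48,934,364.93.
Convert at spot and invest in SEK: 85,000,000 × 0.5500 × 1.0700520548 = SEK 50,024,933.56.
The quoted forward undervalues MXN, so borrow MXN, convert to SEK at spot, deposit the SEK at 9.47%, and buy MXN forward at 0.5632 to cover the loan.
The gap between the two covered legs is SEK 1,090,569.

SEK 1,090,569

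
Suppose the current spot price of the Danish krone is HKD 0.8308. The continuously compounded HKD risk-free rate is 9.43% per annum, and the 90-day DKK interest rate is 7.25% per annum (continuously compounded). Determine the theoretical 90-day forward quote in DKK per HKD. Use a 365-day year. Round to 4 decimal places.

T = 90/365 years.
HKD growth factor: e^(0.0943×90/365) = 1.0235245.
Growth of 1 DKK over T: e^(0.0725×90/365) = 1.0180375.
Forward (HKD per DKK) = 0.8308 × 1.0235245 / 1.0180375 = 0.8352778.
Quoted the other way: 1/0.8352778 = 1.1972 DKK per HKD.

1.1972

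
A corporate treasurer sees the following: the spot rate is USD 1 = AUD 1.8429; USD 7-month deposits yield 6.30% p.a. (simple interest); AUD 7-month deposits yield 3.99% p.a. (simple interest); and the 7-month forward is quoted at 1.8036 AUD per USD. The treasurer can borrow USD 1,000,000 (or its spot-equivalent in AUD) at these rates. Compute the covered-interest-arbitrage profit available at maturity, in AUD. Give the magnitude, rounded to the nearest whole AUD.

T = 7/12 years.
Keep in USD, deliver into the forward: 1,000,000·1.036750·1.8036 = AUD 1,869,882.30.
Swap to AUD now, deposit: 1,000,000·1.8429·1.023275 = AUD 1,885,793.50.
The quoted forward undervalues USD, so borrow USD, convert to AUD at spot, deposit the AUD at 3.99%, and buy USD forward at 1.8036 to cover the loan.
Arbitrage profit = |1,869,882.30 − 1,885,793.50| = AUD 15,911.

AUD 15,911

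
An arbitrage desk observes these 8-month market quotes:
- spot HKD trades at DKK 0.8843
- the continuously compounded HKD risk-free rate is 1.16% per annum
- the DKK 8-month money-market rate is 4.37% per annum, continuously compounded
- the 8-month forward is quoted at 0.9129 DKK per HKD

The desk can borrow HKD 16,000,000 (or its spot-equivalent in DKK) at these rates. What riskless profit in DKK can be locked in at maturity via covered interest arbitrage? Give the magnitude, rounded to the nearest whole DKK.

DKK 152,729

T = 8/12 years.
Invest the HKD and cover forward: 16,000,000 × 1.0077633128 × 0.9129 = DKK 14,719,794.05.
Convert at spot and invest in DKK: 16,000,000 × 0.8843 × 1.0295618602 = DKK 14,567,064.85.
The quoted forward overvalues HKD, so borrow DKK, buy HKD at spot, deposit the HKD at 1.16%, and sell the proceeds forward at 0.9129.
The gap between the two covered legs is DKK 152,729.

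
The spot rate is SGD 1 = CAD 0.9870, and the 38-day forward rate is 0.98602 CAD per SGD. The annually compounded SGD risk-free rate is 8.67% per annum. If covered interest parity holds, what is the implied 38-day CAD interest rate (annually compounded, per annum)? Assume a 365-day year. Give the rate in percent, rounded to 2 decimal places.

7.64%

T = 38/365 years.
F/S = 0.98602/0.987 = 0.9990071 = (growth of CAD) / (growth of SGD).
The SGD side grows by (1 + 0.0867)^(38/365) = 1.0086938.
So the CAD growth factor = 1.0076923.
Annualise: 1.0076923^(365/38) − 1 = 0.076380 = 7.64%.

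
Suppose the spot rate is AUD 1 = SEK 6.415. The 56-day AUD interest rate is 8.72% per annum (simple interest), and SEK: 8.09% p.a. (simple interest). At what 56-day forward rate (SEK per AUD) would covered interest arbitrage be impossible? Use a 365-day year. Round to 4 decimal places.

6.4089

T = 56/365 years.
SEK growth factor: 1 + 0.0809×56/365 = 1.0124121.
AUD growth factor: 1 + 0.0872×56/365 = 1.0133786.
Forward (SEK per AUD) = 6.415 × 1.0124121 / 1.0133786 = 6.408882.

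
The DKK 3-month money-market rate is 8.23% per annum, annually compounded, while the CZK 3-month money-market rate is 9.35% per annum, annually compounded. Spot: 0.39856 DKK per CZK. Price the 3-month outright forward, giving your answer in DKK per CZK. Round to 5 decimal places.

0.39754

T = 3/12 years.
Growth of 1 DKK over T: (1 + 0.0823)^(3/12) = 1.0199689.
Growth of 1 CZK over T: (1 + 0.0935)^(3/12) = 1.0225974.
So F = 0.39856 × 1.0199689 / 1.0225974 = 0.3975355 (DKK/CZK).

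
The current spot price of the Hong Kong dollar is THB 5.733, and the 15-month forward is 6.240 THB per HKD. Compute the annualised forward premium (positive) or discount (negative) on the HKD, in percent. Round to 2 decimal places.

T = 15/12 years.
Period premium: (6.240 − 5.733)/5.733 = 0.0884354.
Annualise by dividing by T: 0.0884354 / (15/12) = 0.070748 → 7.07%.

+7.07%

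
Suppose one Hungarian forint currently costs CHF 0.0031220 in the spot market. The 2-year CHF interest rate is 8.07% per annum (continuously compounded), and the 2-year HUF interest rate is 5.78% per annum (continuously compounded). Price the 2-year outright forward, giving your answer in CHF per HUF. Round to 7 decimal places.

T = 2 years.
Growth of 1 CHF over T: e^(0.0807×2) = 1.1751549.
HUF growth factor: e^(0.0578×2) = 1.1225468.
CIP: F = S · (grow CHF)/(grow HUF) = 0.003122 × 1.1751549/1.1225468 = 0.003268312 CHF per HUF.

0.0032683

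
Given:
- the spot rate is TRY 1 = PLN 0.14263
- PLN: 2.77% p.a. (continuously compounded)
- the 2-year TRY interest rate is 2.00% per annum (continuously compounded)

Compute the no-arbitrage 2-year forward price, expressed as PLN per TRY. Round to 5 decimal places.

T = 2 years.
PLN growth factor: e^(0.0277×2) = 1.0569633.
TRY growth factor: e^(0.0200×2) = 1.0408108.
So F = 0.14263 × 1.0569633 / 1.0408108 = 0.1448435 (PLN/TRY).

0.14484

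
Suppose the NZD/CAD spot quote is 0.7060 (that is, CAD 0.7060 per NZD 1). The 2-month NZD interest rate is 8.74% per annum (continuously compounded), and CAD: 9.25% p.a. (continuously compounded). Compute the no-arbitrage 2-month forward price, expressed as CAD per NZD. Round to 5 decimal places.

T = 2/12 years.
CAD accumulates by e^(0.0925×2/12) = 1.0155361.
NZD growth factor: e^(0.0874×2/12) = 1.0146733.
So F = 0.706 × 1.0155361 / 1.0146733 = 0.7066003 (CAD/NZD).

0.70660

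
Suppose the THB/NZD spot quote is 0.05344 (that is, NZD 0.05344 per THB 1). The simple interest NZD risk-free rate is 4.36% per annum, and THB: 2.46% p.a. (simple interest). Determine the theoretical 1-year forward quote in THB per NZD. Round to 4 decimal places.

T = 1 year.
Growth of 1 NZD over T: 1 + 0.0436×1 = 1.043600.
Growth of 1 THB over T: 1 + 0.0246×1 = 1.024600.
CIP: F = S · (grow NZD)/(grow THB) = 0.05344 × 1.043600/1.024600 = 0.054430982 NZD per THB.
Quoted the other way: 1/0.054430982 = 18.3719 THB per NZD.

18.3719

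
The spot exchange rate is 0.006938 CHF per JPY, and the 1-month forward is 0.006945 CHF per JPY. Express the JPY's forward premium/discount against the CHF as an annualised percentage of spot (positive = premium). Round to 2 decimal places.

T = 1/12 years.
Period premium: (0.006945 − 0.006938)/0.006938 = 0.0010089.
×(1/T) gives 1.21% p.a.

+1.21%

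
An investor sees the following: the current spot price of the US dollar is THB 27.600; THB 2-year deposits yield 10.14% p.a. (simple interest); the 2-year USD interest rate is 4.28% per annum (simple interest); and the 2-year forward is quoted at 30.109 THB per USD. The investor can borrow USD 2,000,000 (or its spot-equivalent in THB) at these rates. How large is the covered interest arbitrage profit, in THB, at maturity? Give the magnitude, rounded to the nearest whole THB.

T = 2 years.
Route A — deposit USD, sell forward: 2,000,000 × 1.085600 × 30.109 = THB 65,372,660.80.
Route B — convert at spot, deposit THB: 2,000,000 × 27.600 × 1.202800 = THB 66,394,560.00.
The quoted forward undervalues USD, so borrow USD, convert to THB at spot, deposit the THB at 10.14%, and buy USD forward at 30.109 to cover the loan.
Arbitrage profit = |65,372,660.80 − 66,394,560.00| = THB 1,021,899.

THB 1,021,899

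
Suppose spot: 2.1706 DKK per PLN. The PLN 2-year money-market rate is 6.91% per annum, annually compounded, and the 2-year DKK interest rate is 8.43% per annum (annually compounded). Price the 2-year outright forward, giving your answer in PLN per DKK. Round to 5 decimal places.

T = 2 years.
Growth of 1 DKK over T: (1 + 0.0843)^2 = 1.1757065.
Growth of 1 PLN over T: (1 + 0.0691)^2 = 1.1429748.
CIP: F = S · (grow DKK)/(grow PLN) = 2.1706 × 1.1757065/1.1429748 = 2.232760 DKK per PLN.
Quoted the other way: 1/2.232760 = 0.44788 PLN per DKK.

0.44788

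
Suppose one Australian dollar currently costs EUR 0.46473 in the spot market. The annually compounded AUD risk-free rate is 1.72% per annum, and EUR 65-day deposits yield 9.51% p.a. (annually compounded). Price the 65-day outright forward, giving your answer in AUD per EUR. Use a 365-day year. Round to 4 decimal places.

T = 65/365 years.
EUR accumulates by (1 + 0.0951)^(65/365) = 1.0163096.
AUD accumulates by (1 + 0.0172)^(65/365) = 1.0030416.
So F = 0.46473 × 1.0163096 / 1.0030416 = 0.4708773 (EUR/AUD).
Quoted the other way: 1/0.4708773 = 2.1237 AUD per EUR.

2.1237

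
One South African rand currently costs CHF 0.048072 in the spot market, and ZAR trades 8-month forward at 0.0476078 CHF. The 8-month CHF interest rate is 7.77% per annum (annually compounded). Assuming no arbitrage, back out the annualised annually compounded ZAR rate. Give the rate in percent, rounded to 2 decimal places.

9.35%

T = 8/12 years.
F/S = 0.0476078/0.048072 = 0.9903437 = (growth of CHF) / (growth of ZAR).
CHF growth factor: (1 + 0.0777)^(8/12) = 1.0511514.
Hence g_ZAR = 1.0614006.
r = 1.0614006^(12/8) − 1 = 0.093501 → 9.35%.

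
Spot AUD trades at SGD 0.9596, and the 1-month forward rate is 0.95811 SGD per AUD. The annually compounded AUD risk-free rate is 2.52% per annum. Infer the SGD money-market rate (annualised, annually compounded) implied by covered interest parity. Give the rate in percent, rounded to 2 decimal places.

T = 1/12 years.
By CIP, F/S equals the SGD-to-AUD growth ratio: 0.95811/0.9596 = 0.9984473.
The AUD side grows by (1 + 0.0252)^(1/12) = 1.0020761.
So the SGD growth factor = 1.0005202.
Annualise: 1.0005202^(12/1) − 1 = 0.006260 = 0.63%.

0.63%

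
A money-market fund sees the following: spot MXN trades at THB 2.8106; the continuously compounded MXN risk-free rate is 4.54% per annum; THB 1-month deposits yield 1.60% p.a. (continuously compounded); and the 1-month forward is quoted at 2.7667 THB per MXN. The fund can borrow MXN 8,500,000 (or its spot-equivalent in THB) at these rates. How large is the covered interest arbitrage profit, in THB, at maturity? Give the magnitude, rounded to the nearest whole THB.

T = 1/12 years.
Keep in MXN, deliver into the forward: 8,500,000·1.0037904992·2.7667 = THB 23,606,090.98.
Swap to THB now, deposit: 8,500,000·2.8106·1.0013342226 = THB 23,921,974.71.
The quoted forward undervalues MXN, so borrow MXN, convert to THB at spot, deposit the THB at 1.60%, and buy MXN forward at 2.7667 to cover the loan.
Profit = 23,921,974.71 − 23,606,090.98 = THB 315,884.

THB 315,884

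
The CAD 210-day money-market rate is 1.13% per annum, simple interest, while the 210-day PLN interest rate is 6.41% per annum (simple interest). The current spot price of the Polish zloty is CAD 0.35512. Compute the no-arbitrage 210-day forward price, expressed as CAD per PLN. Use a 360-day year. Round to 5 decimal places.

T = 210/360 years.
CAD growth factor: 1 + 0.0113×210/360 = 1.0065917.
Growth of 1 PLN over T: 1 + 0.0641×210/360 = 1.0373917.
Forward (CAD per PLN) = 0.35512 × 1.0065917 / 1.0373917 = 0.3445765.

0.34458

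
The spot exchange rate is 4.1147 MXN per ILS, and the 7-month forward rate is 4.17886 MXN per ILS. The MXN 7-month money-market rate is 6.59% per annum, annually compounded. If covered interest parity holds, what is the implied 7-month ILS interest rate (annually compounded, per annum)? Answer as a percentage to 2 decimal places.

T = 7/12 years.
F/S = 4.17886/4.1147 = 1.0155929 = (growth of MXN) / (growth of ILS).
MXN growth factor: (1 + 0.0659)^(7/12) = 1.0379297.
Hence g_ILS = 1.0219939.
Annualise: 1.0219939^(12/7) − 1 = 0.037999 = 3.80%.

3.80%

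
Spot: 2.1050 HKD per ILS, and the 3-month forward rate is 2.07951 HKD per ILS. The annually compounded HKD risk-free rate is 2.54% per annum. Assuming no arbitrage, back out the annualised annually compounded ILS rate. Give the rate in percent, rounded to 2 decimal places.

7.66%

T = 3/12 years.
F/S = 2.07951/2.105 = 0.9878907 = (growth of HKD) / (growth of ILS).
HKD growth factor: (1 + 0.0254)^(3/12) = 1.0062904.
That pins the ILS growth at 1.0186252.
Annualise: 1.0186252^(12/3) − 1 = 0.076608 = 7.66%.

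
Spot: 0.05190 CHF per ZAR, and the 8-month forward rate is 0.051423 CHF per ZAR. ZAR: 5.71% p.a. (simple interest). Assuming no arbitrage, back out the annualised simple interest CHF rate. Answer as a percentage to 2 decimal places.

4.28%

T = 8/12 years.
CIP gives F = S · g_CHF/g_ZAR, so g_CHF/g_ZAR = 0.051423/0.0519 = 0.9908092.
ZAR growth factor: 1 + 0.0571×8/12 = 1.0380667.
Hence g_CHF = 1.028526.
r = (1.028526 − 1)/(8/12) = 0.042789 → 4.28%.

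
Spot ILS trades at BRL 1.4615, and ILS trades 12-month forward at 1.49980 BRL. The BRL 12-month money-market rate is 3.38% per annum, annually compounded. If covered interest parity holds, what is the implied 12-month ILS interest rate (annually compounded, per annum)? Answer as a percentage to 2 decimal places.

T = 1 year.
CIP gives F = S · g_BRL/g_ILS, so g_BRL/g_ILS = 1.4998/1.4615 = 1.0262060.
The BRL side grows by (1 + 0.0338)^1 = 1.033800.
That pins the ILS growth at 1.0074001.
Annualise: 1.0074001^(1/1) − 1 = 0.007400 = 0.74%.

0.74%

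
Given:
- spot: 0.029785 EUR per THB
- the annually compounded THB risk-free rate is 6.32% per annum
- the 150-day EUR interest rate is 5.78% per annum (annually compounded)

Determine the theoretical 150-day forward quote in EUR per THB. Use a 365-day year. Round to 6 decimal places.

T = 150/365 years.
EUR growth factor: (1 + 0.0578)^(150/365) = 1.023361.
Growth of 1 THB over T: (1 + 0.0632)^(150/365) = 1.0255047.
Forward (EUR per THB) = 0.029785 × 1.023361 / 1.0255047 = 0.02972274.

0.029723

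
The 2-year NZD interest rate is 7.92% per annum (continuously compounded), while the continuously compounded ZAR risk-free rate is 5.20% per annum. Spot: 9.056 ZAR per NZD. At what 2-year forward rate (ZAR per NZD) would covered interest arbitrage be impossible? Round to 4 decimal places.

8.5765

T = 2 years.
Growth of 1 ZAR over T: e^(0.0520×2) = 1.1096005.
Growth of 1 NZD over T: e^(0.0792×2) = 1.1716348.
So F = 9.056 × 1.1096005 / 1.1716348 = 8.576514 (ZAR/NZD).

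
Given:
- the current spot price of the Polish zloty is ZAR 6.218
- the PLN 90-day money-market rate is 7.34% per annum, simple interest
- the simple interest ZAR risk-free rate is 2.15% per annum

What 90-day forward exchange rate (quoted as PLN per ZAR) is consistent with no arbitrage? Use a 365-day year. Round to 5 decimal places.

0.16287

T = 90/365 years.
Growth of 1 ZAR over T: 1 + 0.0215×90/365 = 1.0053014.
Growth of 1 PLN over T: 1 + 0.0734×90/365 = 1.0180986.
Forward (ZAR per PLN) = 6.218 × 1.0053014 / 1.0180986 = 6.139842.
Invert for PLN per ZAR: 1 / 6.139842 = 0.16287.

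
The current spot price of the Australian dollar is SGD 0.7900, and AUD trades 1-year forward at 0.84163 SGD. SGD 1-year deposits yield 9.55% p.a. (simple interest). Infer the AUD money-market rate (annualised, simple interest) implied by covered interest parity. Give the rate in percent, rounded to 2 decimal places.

2.83%

T = 1 year.
By CIP, F/S equals the SGD-to-AUD growth ratio: 0.84163/0.79 = 1.0653544.
SGD growth factor: 1 + 0.0955×1 = 1.095500.
So the AUD growth factor = 1.0282963.
(1.0282963 − 1)/T = 0.028296, i.e. 2.83%.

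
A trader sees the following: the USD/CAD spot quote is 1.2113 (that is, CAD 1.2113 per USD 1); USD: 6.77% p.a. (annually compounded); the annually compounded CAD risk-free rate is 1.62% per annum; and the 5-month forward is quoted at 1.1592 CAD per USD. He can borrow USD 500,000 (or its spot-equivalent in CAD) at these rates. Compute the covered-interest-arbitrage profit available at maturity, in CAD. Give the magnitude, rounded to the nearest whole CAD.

CAD 14,081

T = 5/12 years.
Route A — deposit USD, sell forward: 500,000 × 1.02767041 × 1.1592 = CAD 595,637.77.
Route B — convert at spot, deposit CAD: 500,000 × 1.2113 × 1.00671838 = CAD 609,718.99.
The quoted forward undervalues USD, so borrow USD, convert to CAD at spot, deposit the CAD at 1.62%, and buy USD forward at 1.1592 to cover the loan.
Profit = 609,718.99 − 595,637.77 = CAD 14,081.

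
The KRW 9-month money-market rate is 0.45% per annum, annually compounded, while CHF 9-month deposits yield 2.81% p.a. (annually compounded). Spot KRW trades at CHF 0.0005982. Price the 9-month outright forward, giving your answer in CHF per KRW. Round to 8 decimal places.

0.00060871

T = 9/12 years.
Growth of 1 CHF over T: (1 + 0.0281)^(9/12) = 1.0210018.
Growth of 1 KRW over T: (1 + 0.0045)^(9/12) = 1.0033731.
So F = 0.0005982 × 1.0210018 / 1.0033731 = 0.0006087100 (CHF/KRW).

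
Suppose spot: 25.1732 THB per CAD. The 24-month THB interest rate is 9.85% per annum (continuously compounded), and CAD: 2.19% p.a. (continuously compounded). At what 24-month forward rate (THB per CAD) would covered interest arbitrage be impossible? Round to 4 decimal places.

T = 2 years.
THB accumulates by e^(0.0985×2) = 1.21774404.
Growth of 1 CAD over T: e^(0.0219×2) = 1.04477338.
So F = 25.1732 × 1.21774404 / 1.04477338 = 29.340826 (THB/CAD).

29.3408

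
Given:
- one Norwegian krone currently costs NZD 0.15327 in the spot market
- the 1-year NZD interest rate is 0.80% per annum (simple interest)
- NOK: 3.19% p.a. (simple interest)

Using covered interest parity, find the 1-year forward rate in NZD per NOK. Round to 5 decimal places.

0.14972

T = 1 year.
NZD growth factor: 1 + 0.0080×1 = 1.008000.
NOK accumulates by 1 + 0.0319×1 = 1.031900.
Forward (NZD per NOK) = 0.15327 × 1.008000 / 1.031900 = 0.1497201.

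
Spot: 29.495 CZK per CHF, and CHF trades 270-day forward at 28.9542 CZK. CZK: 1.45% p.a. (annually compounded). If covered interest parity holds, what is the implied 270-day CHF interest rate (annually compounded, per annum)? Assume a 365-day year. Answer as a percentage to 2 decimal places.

T = 270/365 years.
By CIP, F/S equals the CZK-to-CHF growth ratio: 28.9542/29.495 = 0.9816647.
The CZK side grows by (1 + 0.0145)^(270/365) = 1.0107059.
That pins the CHF growth at 1.0295836.
Annualise: 1.0295836^(365/270) − 1 = 0.040199 = 4.02%.

4.02%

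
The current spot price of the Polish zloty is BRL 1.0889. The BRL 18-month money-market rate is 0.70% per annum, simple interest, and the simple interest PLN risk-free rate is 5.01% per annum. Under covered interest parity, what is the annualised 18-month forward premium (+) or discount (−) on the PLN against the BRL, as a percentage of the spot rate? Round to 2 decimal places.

-4.01%

T = 18/12 years.
F = S · g_BRL/g_PLN = 1.0889 × 1.010500/1.075150 = 1.0234232.
Annualised premium = (F − S)/S × (1/T) = (1.0234232 − 1.0889)/1.0889 ÷ (18/12) = -4.01%.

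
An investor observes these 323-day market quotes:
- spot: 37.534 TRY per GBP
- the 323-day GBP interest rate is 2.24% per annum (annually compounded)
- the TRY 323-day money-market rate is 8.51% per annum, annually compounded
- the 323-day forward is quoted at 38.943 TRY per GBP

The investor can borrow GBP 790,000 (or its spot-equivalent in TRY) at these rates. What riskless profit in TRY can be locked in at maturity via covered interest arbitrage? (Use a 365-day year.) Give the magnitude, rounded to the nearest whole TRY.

T = 323/365 years.
Keep in GBP, deliver into the forward: 790,000·1.0197971294·38.943 = TRY 31,374,028.09.
Swap to TRY now, deposit: 790,000·37.534·1.0749501168 = TRY 31,874,270.37.
The quoted forward undervalues GBP, so borrow GBP, convert to TRY at spot, deposit the TRY at 8.51%, and buy GBP forward at 38.943 to cover the loan.
Profit = 31,874,270.37 − 31,374,028.09 = TRY 500,242.

TRY 500,242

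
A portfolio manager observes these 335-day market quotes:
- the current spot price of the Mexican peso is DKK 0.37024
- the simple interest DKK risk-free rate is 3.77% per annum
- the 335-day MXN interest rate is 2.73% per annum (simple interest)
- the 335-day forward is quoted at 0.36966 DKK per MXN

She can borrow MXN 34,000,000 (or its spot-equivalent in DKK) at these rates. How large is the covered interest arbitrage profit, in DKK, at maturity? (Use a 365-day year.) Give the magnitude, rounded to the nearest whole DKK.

T = 335/365 years.
Route A — deposit MXN, sell forward: 34,000,000 × 1.0250561644 × 0.36966 = DKK 12,883,356.90.
Route B — convert at spot, deposit DKK: 34,000,000 × 0.37024 × 1.0346013699 = DKK 13,023,727.58.
The quoted forward undervalues MXN, so borrow MXN, convert to DKK at spot, deposit the DKK at 3.77%, and buy MXN forward at 0.36966 to cover the loan.
Arbitrage profit = |12,883,356.90 − 13,023,727.58| = DKK 140,371.

DKK 140,371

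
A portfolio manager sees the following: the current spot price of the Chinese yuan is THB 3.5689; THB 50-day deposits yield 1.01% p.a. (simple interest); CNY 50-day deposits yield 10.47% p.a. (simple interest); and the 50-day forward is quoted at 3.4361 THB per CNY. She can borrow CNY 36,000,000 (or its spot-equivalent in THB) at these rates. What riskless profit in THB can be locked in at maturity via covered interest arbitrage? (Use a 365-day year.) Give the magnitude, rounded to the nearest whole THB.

THB 3,184,403

T = 50/365 years.
Route A — deposit CNY, sell forward: 36,000,000 × 1.01434246575 × 3.4361 = THB 125,473,757.28.
Route B — convert at spot, deposit THB: 36,000,000 × 3.5689 × 1.00138356164 = THB 128,658,160.55.
The quoted forward undervalues CNY, so borrow CNY, convert to THB at spot, deposit the THB at 1.01%, and buy CNY forward at 3.4361 to cover the loan.
The gap between the two covered legs is THB 3,184,403.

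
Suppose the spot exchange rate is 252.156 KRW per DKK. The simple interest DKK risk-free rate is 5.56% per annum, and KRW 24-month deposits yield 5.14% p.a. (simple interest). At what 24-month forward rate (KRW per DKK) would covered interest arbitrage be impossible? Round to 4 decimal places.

250.2499

T = 2 years.
KRW growth factor: 1 + 0.0514×2 = 1.102800.
DKK growth factor: 1 + 0.0556×2 = 1.111200.
So F = 252.156 × 1.102800 / 1.111200 = 250.249853 (KRW/DKK).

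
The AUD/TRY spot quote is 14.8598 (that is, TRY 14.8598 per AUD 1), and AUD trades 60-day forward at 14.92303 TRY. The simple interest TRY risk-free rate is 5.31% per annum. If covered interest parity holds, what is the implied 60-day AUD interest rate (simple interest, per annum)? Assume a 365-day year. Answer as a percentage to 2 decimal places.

2.71%

T = 60/365 years.
CIP gives F = S · g_TRY/g_AUD, so g_TRY/g_AUD = 14.92303/14.8598 = 1.0042551.
TRY growth factor: 1 + 0.0531×60/365 = 1.0087288.
So the AUD growth factor = 1.0044547.
r = (1.0044547 − 1)/(60/365) = 0.027099 → 2.71%.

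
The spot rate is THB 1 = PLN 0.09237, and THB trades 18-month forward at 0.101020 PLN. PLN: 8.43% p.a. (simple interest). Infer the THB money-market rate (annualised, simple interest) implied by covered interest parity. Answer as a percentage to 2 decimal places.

T = 18/12 years.
CIP gives F = S · g_PLN/g_THB, so g_PLN/g_THB = 0.10102/0.09237 = 1.0936451.
The PLN side grows by 1 + 0.0843×18/12 = 1.126450.
That pins the THB growth at 1.0299959.
(1.0299959 − 1)/T = 0.019997, i.e. 2.00%.

2.00%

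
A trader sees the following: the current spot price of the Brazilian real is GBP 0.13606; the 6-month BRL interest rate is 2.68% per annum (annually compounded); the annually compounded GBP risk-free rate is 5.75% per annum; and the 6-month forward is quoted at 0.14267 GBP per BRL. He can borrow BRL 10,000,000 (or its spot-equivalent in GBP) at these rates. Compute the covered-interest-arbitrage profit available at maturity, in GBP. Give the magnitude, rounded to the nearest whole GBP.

T = 6/12 years.
Invest the BRL and cover forward: 10,000,000 × 1.013311403 × 0.14267 = GBP 1,445,691.38.
Convert at spot and invest in GBP: 10,000,000 × 0.13606 × 1.02834819 = GBP 1,399,170.55.
The quoted forward overvalues BRL, so borrow GBP, buy BRL at spot, deposit the BRL at 2.68%, and sell the proceeds forward at 0.14267.
Profit = 1,445,691.38 − 1,399,170.55 = GBP 46,521.

GBP 46,521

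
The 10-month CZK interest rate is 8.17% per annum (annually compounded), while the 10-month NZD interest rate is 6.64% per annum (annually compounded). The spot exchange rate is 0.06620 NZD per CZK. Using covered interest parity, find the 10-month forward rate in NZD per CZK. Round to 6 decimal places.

T = 10/12 years.
NZD growth factor: (1 + 0.0664)^(10/12) = 1.0550348.
CZK growth factor: (1 + 0.0817)^(10/12) = 1.0676339.
Forward (NZD per CZK) = 0.0662 × 1.0550348 / 1.0676339 = 0.06541878.

0.065419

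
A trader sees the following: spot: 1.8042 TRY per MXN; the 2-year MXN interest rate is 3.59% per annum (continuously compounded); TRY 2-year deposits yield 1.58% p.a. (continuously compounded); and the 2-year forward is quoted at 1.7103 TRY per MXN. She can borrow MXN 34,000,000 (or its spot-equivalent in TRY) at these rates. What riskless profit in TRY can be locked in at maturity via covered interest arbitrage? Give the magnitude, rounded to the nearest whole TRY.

TRY 833,259

T = 2 years.
Keep in MXN, deliver into the forward: 34,000,000·1.0744404345·1.7103 = TRY 62,478,926.15.
Swap to TRY now, deposit: 34,000,000·1.8042·1.0321045809 = TRY 63,312,184.89.
The quoted forward undervalues MXN, so borrow MXN, convert to TRY at spot, deposit the TRY at 1.58%, and buy MXN forward at 1.7103 to cover the loan.
Arbitrage profit = |62,478,926.15 − 63,312,184.89| = TRY 833,259.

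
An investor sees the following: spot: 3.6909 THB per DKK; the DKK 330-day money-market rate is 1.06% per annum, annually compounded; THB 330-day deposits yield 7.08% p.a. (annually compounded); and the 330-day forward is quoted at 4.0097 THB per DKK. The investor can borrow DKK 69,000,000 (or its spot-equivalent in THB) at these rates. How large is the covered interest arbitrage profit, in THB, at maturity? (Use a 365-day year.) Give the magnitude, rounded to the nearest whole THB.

THB 8,399,486

T = 330/365 years.
Route A — deposit DKK, sell forward: 69,000,000 × 1.00957870985 × 4.0097 = THB 279,319,434.95.
Route B — convert at spot, deposit THB: 69,000,000 × 3.6909 × 1.06379909232 = THB 270,919,948.82.
The quoted forward overvalues DKK, so borrow THB, buy DKK at spot, deposit the DKK at 1.06%, and sell the proceeds forward at 4.0097.
The gap between the two covered legs is THB 8,399,486.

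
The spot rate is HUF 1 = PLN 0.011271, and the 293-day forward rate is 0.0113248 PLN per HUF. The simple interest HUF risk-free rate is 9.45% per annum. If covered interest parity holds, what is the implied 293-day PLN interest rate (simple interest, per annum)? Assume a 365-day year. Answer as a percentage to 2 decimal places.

T = 293/365 years.
By CIP, F/S equals the PLN-to-HUF growth ratio: 0.0113248/0.011271 = 1.0047733.
The HUF side grows by 1 + 0.0945×293/365 = 1.0758589.
So the PLN growth factor = 1.0809943.
(1.0809943 − 1)/T = 0.100897, i.e. 10.09%.

10.09%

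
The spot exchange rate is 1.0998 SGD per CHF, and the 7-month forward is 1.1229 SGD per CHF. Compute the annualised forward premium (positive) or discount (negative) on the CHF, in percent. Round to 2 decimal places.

T = 7/12 years.
CHF trades forward at +2.10038% vs spot over the period.
Per annum: 0.0210038 / (7/12) = 0.036007 = 3.60%.

+3.60%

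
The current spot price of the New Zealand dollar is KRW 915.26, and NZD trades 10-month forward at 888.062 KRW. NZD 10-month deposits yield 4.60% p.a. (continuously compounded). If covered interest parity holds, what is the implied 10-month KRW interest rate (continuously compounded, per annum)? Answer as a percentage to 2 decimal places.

0.98%

T = 10/12 years.
By CIP, F/S equals the KRW-to-NZD growth ratio: 888.062/915.26 = 0.9702839.
NZD growth factor: e^(0.0460×10/12) = 1.0390775.
Hence g_KRW = 1.0082002.
Take logs: ln 1.0082002 / (10/12) = 0.009800, so 0.98%.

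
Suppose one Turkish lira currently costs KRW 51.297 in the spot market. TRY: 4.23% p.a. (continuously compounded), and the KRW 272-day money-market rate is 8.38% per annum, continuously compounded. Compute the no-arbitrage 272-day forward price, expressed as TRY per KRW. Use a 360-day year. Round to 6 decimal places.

0.018893

T = 272/360 years.
Growth of 1 KRW over T: e^(0.0838×272/360) = 1.065363.
TRY accumulates by e^(0.0423×272/360) = 1.0324762.
So F = 51.297 × 1.065363 / 1.0324762 = 52.93093 (KRW/TRY).
Quoted the other way: 1/52.93093 = 0.018893 TRY per KRW.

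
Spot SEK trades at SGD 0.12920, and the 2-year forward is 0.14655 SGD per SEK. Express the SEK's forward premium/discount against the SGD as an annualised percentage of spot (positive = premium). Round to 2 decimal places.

T = 2 years.
SEK trades forward at +13.42879% vs spot over the period.
×(1/T) gives 6.71% p.a.

+6.71%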